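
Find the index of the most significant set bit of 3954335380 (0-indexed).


0b11101011101100100101111010010100. Highest set bit at position 31

31


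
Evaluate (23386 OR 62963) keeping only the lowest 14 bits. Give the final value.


Step 1: 23386 | 62963 = 65531
Step 2: 65531 & 16383 = 16379

16379


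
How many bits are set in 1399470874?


0b1010011011010100011101100011010 has 16 set bits

16


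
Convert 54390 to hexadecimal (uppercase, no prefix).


54390 = D476 hex

D476


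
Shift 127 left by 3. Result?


0b1111111 << 3 = 0b1111111000 = 1016

1016


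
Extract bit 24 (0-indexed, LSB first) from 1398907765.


0b1010011011000011010001101110101, position 24 = 1

1


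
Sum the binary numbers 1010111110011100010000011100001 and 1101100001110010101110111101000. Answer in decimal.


1010111110011100010000011100001 + 1101100001110010101110111101000 = 11000100000001110111111011001001 = 3288825545

3288825545


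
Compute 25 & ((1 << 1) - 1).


25 & 1 = 1

1


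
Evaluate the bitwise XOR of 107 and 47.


0b1101011 ^ 0b101111 = 0b1000100 = 68

68


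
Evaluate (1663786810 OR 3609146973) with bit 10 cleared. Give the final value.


Step 1: 1663786810 | 3609146973 = 4148133759
Step 2: 4148133759 & ~(1 << 10) = 4148132735

4148132735


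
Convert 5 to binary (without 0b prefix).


5 = 101 in binary

101


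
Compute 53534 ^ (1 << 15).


53534 ^ (1 << 15) = 53534 ^ 32768 = 20766

20766


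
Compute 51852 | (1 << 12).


51852 | (1 << 12) = 51852 | 4096 = 55948

55948


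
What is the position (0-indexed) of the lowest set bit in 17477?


0b100010001000101. Lowest set bit at position 0

0


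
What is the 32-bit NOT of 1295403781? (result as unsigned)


~0b1001101001101100100101100000101 = 0b10110010110010011011010011111010 = 2999563514 (32-bit unsigned)

2999563514


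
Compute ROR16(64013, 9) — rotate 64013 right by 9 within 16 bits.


Rotate 0b1111101000001101 right by 9 (16-bit) = 0b11011111101 = 1789

1789


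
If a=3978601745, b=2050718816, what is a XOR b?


3978601745 ^ 2050718816 = 2535446897

2535446897


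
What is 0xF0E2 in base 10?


F0E2 hex = 61666 decimal

61666


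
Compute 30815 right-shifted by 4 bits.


0b111100001011111 >> 4 = 0b11110000101 = 1925

1925


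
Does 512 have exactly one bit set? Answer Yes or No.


0b1000000000. Only one bit set => Yes

Yes


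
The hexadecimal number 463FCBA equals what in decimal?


463FCBA hex = 73661626 decimal

73661626


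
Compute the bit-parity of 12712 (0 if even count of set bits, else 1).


0b11000110101000 has 6 ones => parity 0

0


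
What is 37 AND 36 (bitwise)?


0b100101 & 0b100100 = 0b100100 = 36

36


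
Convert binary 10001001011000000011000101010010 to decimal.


10001001011000000011000101010010 in decimal = 2304782674

2304782674


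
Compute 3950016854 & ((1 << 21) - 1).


3950016854 & 2097151 = 1079638

1079638


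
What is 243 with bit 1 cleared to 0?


243 & ~(1 << 1) = 241

241


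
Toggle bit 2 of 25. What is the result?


25 ^ (1 << 2) = 25 ^ 4 = 29

29


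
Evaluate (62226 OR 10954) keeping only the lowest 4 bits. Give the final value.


Step 1: 62226 | 10954 = 64474
Step 2: 64474 & 15 = 10

10


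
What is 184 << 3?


0b10111000 << 3 = 0b10111000000 = 1472

1472


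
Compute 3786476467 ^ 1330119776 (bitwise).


0b11100001101100010000101110110011 ^ 0b1001111010010000000010001100000 = 0b10101110111110010000111111010011 = 2935558099

2935558099


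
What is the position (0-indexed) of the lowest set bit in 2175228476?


0b10000001101001110101101000111100. Lowest set bit at position 2

2


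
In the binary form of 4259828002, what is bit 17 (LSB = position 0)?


0b11111101111001111101000100100010, position 17 = 1

1


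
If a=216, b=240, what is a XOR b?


216 ^ 240 = 40

40


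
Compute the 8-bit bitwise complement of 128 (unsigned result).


~0b10000000 = 0b1111111 = 127 (8-bit unsigned)

127


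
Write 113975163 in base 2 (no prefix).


113975163 = 110110010110001111101111011 in binary

110110010110001111101111011


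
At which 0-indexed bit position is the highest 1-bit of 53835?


0b1101001001001011. Highest set bit at position 15

15


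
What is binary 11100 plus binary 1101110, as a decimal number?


11100 + 1101110 = 10001010 = 138

138


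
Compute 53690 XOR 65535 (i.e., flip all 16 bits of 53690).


53690 ^ 65535 = 11845

11845


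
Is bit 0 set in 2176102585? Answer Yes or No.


0b10000001101101001011000010111001, bit 0 = 1. Yes

Yes


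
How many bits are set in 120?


0b1111000 has 4 set bits

4


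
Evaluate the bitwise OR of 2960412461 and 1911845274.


0b10110000011101000100111100101101 | 0b1110001111101000111000110011010 = 0b11110001111101000111111110111111 = 4059332543

4059332543


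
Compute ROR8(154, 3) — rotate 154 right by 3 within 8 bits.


Rotate 0b10011010 right by 3 (8-bit) = 0b1010011 = 83

83


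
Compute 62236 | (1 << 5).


62236 | (1 << 5) = 62236 | 32 = 62268

62268


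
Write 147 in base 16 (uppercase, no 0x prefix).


147 = 93 hex

93


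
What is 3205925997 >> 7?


0b10111111000101101000110001101101 >> 7 = 0b1011111100010110100011000 = 25046296

25046296


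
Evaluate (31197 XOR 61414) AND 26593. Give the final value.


Step 1: 31197 ^ 61414 = 38459
Step 2: 38459 & 26593 = 1569

1569


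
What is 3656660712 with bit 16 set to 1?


3656660712 | (1 << 16) = 3656660712 | 65536 = 3656726248

3656726248


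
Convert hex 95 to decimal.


95 hex = 149 decimal

149


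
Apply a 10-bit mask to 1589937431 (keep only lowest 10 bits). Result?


1589937431 & 1023 = 279

279


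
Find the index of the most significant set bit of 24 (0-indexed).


0b11000. Highest set bit at position 4

4


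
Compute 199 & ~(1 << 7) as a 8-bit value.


199 & ~(1 << 7) = 71

71


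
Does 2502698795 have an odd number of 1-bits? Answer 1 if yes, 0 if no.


0b10010101001011000010011100101011 has 15 ones => parity 1

1


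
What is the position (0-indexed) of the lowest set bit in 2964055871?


0b10110000101010111110011100111111. Lowest set bit at position 0

0


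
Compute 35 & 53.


0b100011 & 0b110101 = 0b100001 = 33

33


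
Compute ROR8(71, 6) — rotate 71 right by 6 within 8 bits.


Rotate 0b1000111 right by 6 (8-bit) = 0b11101 = 29

29


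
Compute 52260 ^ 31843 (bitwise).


0b1100110000100100 ^ 0b111110001100011 = 0b1011000001000111 = 45127

45127


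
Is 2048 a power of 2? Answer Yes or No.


0b100000000000. Only one bit set => Yes

Yes


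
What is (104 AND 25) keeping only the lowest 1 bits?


Step 1: 104 & 25 = 8
Step 2: 8 & 1 = 0

0


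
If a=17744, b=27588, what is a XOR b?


17744 ^ 27588 = 11924

11924


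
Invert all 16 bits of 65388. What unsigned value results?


65388 ^ 65535 = 147

147


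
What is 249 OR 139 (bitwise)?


0b11111001 | 0b10001011 = 0b11111011 = 251

251


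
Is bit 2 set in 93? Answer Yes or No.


0b1011101, bit 2 = 1. Yes

Yes


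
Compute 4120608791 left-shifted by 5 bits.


0b11110101100110111000000000010111 << 5 = 0b1111010110011011100000000001011100000 = 131859481312

131859481312


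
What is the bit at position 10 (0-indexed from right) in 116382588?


0b110111011111101101101111100, position 10 = 0

0


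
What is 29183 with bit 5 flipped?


29183 ^ (1 << 5) = 29183 ^ 32 = 29151

29151


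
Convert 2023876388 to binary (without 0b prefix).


2023876388 = 1111000101000011110011100100100 in binary

1111000101000011110011100100100


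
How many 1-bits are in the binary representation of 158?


0b10011110 has 5 set bits

5


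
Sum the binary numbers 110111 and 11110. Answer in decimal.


110111 + 11110 = 1010101 = 85

85


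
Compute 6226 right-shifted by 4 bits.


0b1100001010010 >> 4 = 0b110000101 = 389

389


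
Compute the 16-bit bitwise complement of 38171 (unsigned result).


~0b1001010100011011 = 0b110101011100100 = 27364 (16-bit unsigned)

27364


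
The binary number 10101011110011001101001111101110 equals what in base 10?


10101011110011001101001111101110 in decimal = 2882327534

2882327534


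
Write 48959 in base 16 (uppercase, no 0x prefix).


48959 = BF3F hex

BF3F


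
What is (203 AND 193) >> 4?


Step 1: 203 & 193 = 193
Step 2: 193 >> 4 = 12

12


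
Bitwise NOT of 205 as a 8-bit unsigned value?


~0b11001101 = 0b110010 = 50 (8-bit unsigned)

50


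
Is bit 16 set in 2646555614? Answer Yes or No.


0b10011101101111110011101111011110, bit 16 = 1. Yes

Yes


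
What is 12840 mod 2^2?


12840 & 3 = 0

0


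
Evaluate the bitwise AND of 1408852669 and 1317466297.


0b1010011111110010110001010111101 & 0b1001110100001101111000010111001 = 0b1000010100000000110000010111001 = 1115709625

1115709625


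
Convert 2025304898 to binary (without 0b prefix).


2025304898 = 1111000101101111011001101000010 in binary

1111000101101111011001101000010


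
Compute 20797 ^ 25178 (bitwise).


0b101000100111101 ^ 0b110001001011010 = 0b11001101100111 = 13159

13159


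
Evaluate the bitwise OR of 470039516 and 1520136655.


0b11100000001000011101111011100 | 0b1011010100110110111000111001111 = 0b1011110100111110111101111011111 = 1587510239

1587510239


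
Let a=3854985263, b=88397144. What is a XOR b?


3854985263 ^ 88397144 = 3766664567

3766664567


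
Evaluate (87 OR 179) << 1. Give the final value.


Step 1: 87 | 179 = 247
Step 2: 247 << 1 = 494

494


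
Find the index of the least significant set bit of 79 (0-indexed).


0b1001111. Lowest set bit at position 0

0


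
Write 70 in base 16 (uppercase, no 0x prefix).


70 = 46 hex

46


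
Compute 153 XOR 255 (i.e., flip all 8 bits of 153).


153 ^ 255 = 102

102


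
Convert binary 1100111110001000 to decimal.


1100111110001000 in decimal = 53128

53128


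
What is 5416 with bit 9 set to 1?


5416 | (1 << 9) = 5416 | 512 = 5928

5928


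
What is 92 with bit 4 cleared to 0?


92 & ~(1 << 4) = 76

76


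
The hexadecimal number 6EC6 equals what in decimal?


6EC6 hex = 28358 decimal

28358


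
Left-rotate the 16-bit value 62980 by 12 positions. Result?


Rotate 0b1111011000000100 left by 12 (16-bit) = 0b100111101100000 = 20320

20320


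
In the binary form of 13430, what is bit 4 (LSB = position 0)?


0b11010001110110, position 4 = 1

1


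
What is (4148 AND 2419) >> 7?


Step 1: 4148 & 2419 = 48
Step 2: 48 >> 7 = 0

0


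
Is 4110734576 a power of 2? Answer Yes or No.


0b11110101000001001101010011110000. Multiple bits set => No

No


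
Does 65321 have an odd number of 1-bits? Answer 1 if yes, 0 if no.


0b1111111100101001 has 11 ones => parity 1

1


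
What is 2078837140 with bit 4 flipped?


2078837140 ^ (1 << 4) = 2078837140 ^ 16 = 2078837124

2078837124


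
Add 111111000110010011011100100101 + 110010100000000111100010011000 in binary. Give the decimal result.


111111000110010011011100100101 + 110010100000000111100010011000 = 1110001100110011010111110111101 = 1905897405

1905897405


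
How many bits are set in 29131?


0b111000111001011 has 9 set bits

9


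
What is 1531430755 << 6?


0b1011011010001111100011101100011 << 6 = 0b1011011010001111100011101100011000000 = 98011568320

98011568320


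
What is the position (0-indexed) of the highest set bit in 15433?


0b11110001001001. Highest set bit at position 13

13


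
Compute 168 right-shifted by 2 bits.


0b10101000 >> 2 = 0b101010 = 42

42


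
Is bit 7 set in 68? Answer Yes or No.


0b1000100, bit 7 = 0. No

No


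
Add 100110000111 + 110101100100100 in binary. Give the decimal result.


100110000111 + 110101100100100 = 111010010101011 = 29867

29867


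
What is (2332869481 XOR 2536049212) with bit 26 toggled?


Step 1: 2332869481 ^ 2536049212 = 472238421
Step 2: 472238421 ^ (1 << 26) = 472238421 ^ 67108864 = 405129557

405129557


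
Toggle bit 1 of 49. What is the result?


49 ^ (1 << 1) = 49 ^ 2 = 51

51


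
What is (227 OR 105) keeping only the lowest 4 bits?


Step 1: 227 | 105 = 235
Step 2: 235 & 15 = 11

11


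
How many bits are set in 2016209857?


0b1111000001011001110101111000001 has 16 set bits

16


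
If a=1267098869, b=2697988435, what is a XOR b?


1267098869 ^ 2697988435 = 3948309926

3948309926


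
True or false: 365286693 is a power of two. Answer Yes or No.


0b10101110001011101010100100101. Multiple bits set => No

No


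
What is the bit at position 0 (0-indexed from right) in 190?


0b10111110, position 0 = 0

0


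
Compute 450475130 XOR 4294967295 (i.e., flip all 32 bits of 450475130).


450475130 ^ 4294967295 = 3844492165

3844492165


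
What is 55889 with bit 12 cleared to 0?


55889 & ~(1 << 12) = 51793

51793


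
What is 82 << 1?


0b1010010 << 1 = 0b10100100 = 164

164


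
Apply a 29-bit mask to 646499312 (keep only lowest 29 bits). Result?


646499312 & 536870911 = 109628400

109628400


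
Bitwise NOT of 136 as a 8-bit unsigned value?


~0b10001000 = 0b1110111 = 119 (8-bit unsigned)

119


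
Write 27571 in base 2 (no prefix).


27571 = 110101110110011 in binary

110101110110011


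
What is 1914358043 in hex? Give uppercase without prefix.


1914358043 = 721AC91B hex

721AC91B


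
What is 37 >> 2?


0b100101 >> 2 = 0b1001 = 9

9


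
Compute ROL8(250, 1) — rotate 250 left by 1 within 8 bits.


Rotate 0b11111010 left by 1 (8-bit) = 0b11110101 = 245

245


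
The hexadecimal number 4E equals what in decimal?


4E hex = 78 decimal

78


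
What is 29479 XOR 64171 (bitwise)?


0b111001100100111 ^ 0b1111101010101011 = 0b1000100110001100 = 35212

35212


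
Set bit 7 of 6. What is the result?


6 | (1 << 7) = 6 | 128 = 134

134


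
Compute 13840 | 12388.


0b11011000010000 | 0b11000001100100 = 0b11011001110100 = 13940

13940


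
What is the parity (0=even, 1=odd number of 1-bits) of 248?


0b11111000 has 5 ones => parity 1

1


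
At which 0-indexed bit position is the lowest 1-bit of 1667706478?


0b1100011011001110010111001101110. Lowest set bit at position 1

1


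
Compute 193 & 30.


0b11000001 & 0b11110 = 0b0 = 0

0


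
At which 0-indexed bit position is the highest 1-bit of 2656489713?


0b10011110010101101101000011110001. Highest set bit at position 31

31


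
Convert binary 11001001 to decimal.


11001001 in decimal = 201

201


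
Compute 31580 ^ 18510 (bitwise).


0b111101101011100 ^ 0b100100001001110 = 0b11001100010010 = 13074

13074


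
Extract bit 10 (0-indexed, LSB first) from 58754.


0b1110010110000010, position 10 = 1

1


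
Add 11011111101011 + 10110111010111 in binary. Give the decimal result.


11011111101011 + 10110111010111 = 110010111000010 = 26050

26050


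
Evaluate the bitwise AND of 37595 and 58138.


0b1001001011011011 & 0b1110001100011010 = 0b1000001000011010 = 33306

33306


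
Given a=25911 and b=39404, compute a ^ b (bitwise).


25911 ^ 39404 = 64731

64731


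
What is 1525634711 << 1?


0b1011010111011110101011010010111 << 1 = 0b10110101110111101010110100101110 = 3051269422

3051269422


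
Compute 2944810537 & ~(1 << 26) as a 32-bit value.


2944810537 & ~(1 << 26) = 2877701673

2877701673


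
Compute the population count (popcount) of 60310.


0b1110101110010110 has 10 set bits

10


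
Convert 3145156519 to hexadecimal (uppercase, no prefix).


3145156519 = BB7747A7 hex

BB7747A7


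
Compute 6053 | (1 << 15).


6053 | (1 << 15) = 6053 | 32768 = 38821

38821


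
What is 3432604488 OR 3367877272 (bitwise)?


0b11001100100110010110001101001000 | 0b11001000101111011011101010011000 = 0b11001100101111011111101111011000 = 3435002840

3435002840


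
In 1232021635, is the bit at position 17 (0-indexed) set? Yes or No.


0b1001001011011110010100010000011, bit 17 = 1. Yes

Yes


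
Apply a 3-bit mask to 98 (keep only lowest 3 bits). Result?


98 & 7 = 2

2


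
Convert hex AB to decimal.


AB hex = 171 decimal

171


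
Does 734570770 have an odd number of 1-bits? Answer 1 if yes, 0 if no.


0b101011110010001010100100010010 has 13 ones => parity 1

1


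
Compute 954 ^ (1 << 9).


954 ^ (1 << 9) = 954 ^ 512 = 442

442


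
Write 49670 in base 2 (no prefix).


49670 = 1100001000000110 in binary

1100001000000110


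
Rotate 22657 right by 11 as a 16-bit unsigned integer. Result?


Rotate 0b101100010000001 right by 11 (16-bit) = 0b1000000101011 = 4139

4139


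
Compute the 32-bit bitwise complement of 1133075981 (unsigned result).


~0b1000011100010010101111000001101 = 0b10111100011101101010000111110010 = 3161891314 (32-bit unsigned)

3161891314


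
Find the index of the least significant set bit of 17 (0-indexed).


0b10001. Lowest set bit at position 0

0


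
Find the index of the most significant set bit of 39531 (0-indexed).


0b1001101001101011. Highest set bit at position 15

15


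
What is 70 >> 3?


0b1000110 >> 3 = 0b1000 = 8

8


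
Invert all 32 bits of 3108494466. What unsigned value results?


3108494466 ^ 4294967295 = 1186472829

1186472829


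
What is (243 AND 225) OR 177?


Step 1: 243 & 225 = 225
Step 2: 225 | 177 = 241

241


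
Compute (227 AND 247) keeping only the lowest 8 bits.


Step 1: 227 & 247 = 227
Step 2: 227 & 255 = 227

227


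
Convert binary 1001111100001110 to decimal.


1001111100001110 in decimal = 40718

40718


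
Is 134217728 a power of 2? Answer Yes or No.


0b1000000000000000000000000000. Only one bit set => Yes

Yes


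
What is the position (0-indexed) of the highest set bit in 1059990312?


0b111111001011100010101100101000. Highest set bit at position 29

29


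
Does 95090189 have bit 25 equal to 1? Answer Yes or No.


0b101101010101111011000001101, bit 25 = 0. No

No


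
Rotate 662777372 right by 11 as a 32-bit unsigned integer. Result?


Rotate 0b100111100000010010111000011100 right by 11 (32-bit) = 0b11000011100001001111000000100101 = 3280269349

3280269349


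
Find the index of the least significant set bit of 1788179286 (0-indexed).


0b1101010100101010111001101010110. Lowest set bit at position 1

1


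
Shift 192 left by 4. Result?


0b11000000 << 4 = 0b110000000000 = 3072

3072


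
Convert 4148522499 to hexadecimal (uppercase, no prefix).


4148522499 = F7456E03 hex

F7456E03


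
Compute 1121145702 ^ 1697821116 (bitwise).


0b1000010110100110101001101100110 ^ 0b1100101001100101011000110111100 = 0b100111111000011110001011011010 = 669115098

669115098


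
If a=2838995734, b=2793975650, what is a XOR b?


2838995734 ^ 2793975650 = 264178804

264178804


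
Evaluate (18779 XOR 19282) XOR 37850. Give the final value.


Step 1: 18779 ^ 19282 = 521
Step 2: 521 ^ 37850 = 37331

37331


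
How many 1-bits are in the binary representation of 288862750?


0b10001001101111011001000011110 has 15 set bits

15


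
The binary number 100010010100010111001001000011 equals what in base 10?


100010010100010111001001000011 in decimal = 575763011

575763011


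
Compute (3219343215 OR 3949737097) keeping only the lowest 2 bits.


Step 1: 3219343215 | 3949737097 = 4293883887
Step 2: 4293883887 & 3 = 3

3


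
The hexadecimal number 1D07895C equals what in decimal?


1D07895C hex = 487033180 decimal

487033180


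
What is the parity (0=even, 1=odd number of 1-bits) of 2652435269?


0b10011110000110001111001101000101 has 16 ones => parity 0

0


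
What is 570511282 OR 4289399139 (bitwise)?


0b100010000000010100111110110010 | 0b11111111101010110000100101100011 = 0b11111111101010110100111111110011 = 4289417203

4289417203


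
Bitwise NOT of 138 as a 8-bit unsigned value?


~0b10001010 = 0b1110101 = 117 (8-bit unsigned)

117


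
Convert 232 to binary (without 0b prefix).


232 = 11101000 in binary

11101000


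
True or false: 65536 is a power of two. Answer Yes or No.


0b10000000000000000. Only one bit set => Yes

Yes


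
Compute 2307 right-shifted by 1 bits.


0b100100000011 >> 1 = 0b10010000001 = 1153

1153


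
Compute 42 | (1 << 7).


42 | (1 << 7) = 42 | 128 = 170

170


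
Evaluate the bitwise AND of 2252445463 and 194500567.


0b10000110010000011001011100010111 & 0b1011100101111101011111010111 = 0b10000000011001011100010111 = 33658647

33658647


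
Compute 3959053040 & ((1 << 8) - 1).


3959053040 & 255 = 240

240


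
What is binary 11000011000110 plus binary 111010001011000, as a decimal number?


11000011000110 + 111010001011000 = 1010010100011110 = 42270

42270


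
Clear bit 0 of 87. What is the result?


87 & ~(1 << 0) = 86

86


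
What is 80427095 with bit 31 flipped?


80427095 ^ (1 << 31) = 80427095 ^ 2147483648 = 2227910743

2227910743


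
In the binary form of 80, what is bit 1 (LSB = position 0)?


0b1010000, position 1 = 0

0


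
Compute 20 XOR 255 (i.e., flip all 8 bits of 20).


20 ^ 255 = 235

235


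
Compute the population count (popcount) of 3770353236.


0b11100000101110110000011001010100 has 14 set bits

14


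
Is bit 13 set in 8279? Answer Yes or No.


0b10000001010111, bit 13 = 1. Yes

Yes


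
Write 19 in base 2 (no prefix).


19 = 10011 in binary

10011


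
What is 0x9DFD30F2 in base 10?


9DFD30F2 hex = 2650616050 decimal

2650616050


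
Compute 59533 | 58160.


0b1110100010001101 | 0b1110001100110000 = 0b1110101110111101 = 60349

60349


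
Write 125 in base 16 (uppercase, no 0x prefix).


125 = 7D hex

7D


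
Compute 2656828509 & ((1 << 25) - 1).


2656828509 & 33554431 = 6028381

6028381


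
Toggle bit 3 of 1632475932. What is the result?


1632475932 ^ (1 << 3) = 1632475932 ^ 8 = 1632475924

1632475924


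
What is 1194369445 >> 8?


0b1000111001100001010000110100101 >> 8 = 0b10001110011000010100001 = 4665505

4665505


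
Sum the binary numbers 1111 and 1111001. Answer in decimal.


1111 + 1111001 = 10001000 = 136

136


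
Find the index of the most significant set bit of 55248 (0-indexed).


0b1101011111010000. Highest set bit at position 15

15


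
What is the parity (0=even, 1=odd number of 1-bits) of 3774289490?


0b11100000111101110001011001010010 has 16 ones => parity 0

0


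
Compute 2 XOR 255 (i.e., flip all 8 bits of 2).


2 ^ 255 = 253

253


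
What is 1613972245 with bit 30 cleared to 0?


1613972245 & ~(1 << 30) = 540230421

540230421


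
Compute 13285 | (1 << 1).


13285 | (1 << 1) = 13285 | 2 = 13287

13287


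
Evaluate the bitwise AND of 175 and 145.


0b10101111 & 0b10010001 = 0b10000001 = 129

129


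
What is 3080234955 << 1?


0b10110111100110001010011111001011 << 1 = 0b101101111001100010100111110010110 = 6160469910

6160469910


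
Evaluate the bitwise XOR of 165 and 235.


0b10100101 ^ 0b11101011 = 0b1001110 = 78

78


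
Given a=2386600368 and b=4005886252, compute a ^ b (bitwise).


2386600368 ^ 4005886252 = 1619286172

1619286172


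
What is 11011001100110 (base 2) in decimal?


11011001100110 in decimal = 13926

13926


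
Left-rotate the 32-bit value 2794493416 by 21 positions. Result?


Rotate 0b10100110100100001001010111101000 left by 21 (32-bit) = 0b10111101000101001101001000010010 = 3172258322

3172258322


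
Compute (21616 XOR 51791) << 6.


Step 1: 21616 ^ 51791 = 40511
Step 2: 40511 << 6 = 2592704

2592704


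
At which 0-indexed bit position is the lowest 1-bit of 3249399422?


0b11000001101011011110011001111110. Lowest set bit at position 1

1


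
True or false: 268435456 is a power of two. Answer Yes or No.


0b10000000000000000000000000000. Only one bit set => Yes

Yes


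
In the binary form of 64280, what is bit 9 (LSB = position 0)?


0b1111101100011000, position 9 = 1

1


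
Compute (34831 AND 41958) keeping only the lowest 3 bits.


Step 1: 34831 & 41958 = 32774
Step 2: 32774 & 7 = 6

6


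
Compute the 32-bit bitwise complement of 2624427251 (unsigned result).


~0b10011100011011011001010011110011 = 0b1100011100100100110101100001100 = 1670540044 (32-bit unsigned)

1670540044


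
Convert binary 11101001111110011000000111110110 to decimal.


11101001111110011000000111110110 in decimal = 3925443062

3925443062


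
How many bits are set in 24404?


0b101111101010100 has 9 set bits

9


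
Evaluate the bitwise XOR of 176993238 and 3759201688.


0b1010100011001011001111010110 ^ 0b11100000000100001101110110011000 = 0b11101010100111000110111001001110 = 3936120398

3936120398


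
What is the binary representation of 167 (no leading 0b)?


167 = 10100111 in binary

10100111


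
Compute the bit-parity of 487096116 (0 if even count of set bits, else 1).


0b11101000010000111111100110100 has 15 ones => parity 1

1


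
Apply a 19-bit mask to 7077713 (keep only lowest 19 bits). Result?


7077713 & 524287 = 261969

261969


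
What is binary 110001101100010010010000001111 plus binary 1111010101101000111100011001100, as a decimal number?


110001101100010010010000001111 + 1111010101101000111100011001100 = 10101100011001011001110011011011 = 2892340443

2892340443


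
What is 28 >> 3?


0b11100 >> 3 = 0b11 = 3

3


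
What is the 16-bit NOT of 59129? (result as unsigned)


~0b1110011011111001 = 0b1100100000110 = 6406 (16-bit unsigned)

6406


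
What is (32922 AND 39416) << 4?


Step 1: 32922 & 39416 = 32920
Step 2: 32920 << 4 = 526720

526720


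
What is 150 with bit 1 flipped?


150 ^ (1 << 1) = 150 ^ 2 = 148

148


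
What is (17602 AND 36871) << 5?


Step 1: 17602 & 36871 = 2
Step 2: 2 << 5 = 64

64


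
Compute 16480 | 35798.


0b100000001100000 | 0b1000101111010110 = 0b1100101111110110 = 52214

52214


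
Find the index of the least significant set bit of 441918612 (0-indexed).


0b11010010101110010010010010100. Lowest set bit at position 2

2


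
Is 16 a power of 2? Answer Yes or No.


0b10000. Only one bit set => Yes

Yes


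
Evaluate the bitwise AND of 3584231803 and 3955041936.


0b11010101101000110000100101111011 & 0b11101011101111010010011010010000 = 0b11000001101000010000000000010000 = 3248554000

3248554000


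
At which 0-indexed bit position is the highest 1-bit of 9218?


0b10010000000010. Highest set bit at position 13

13


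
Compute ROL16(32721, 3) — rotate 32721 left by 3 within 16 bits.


Rotate 0b111111111010001 left by 3 (16-bit) = 0b1111111010001011 = 65163

65163


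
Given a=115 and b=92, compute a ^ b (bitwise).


115 ^ 92 = 47

47


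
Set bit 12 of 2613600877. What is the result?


2613600877 | (1 << 12) = 2613600877 | 4096 = 2613604973

2613604973


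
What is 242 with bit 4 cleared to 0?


242 & ~(1 << 4) = 226

226


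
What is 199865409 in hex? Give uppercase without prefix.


199865409 = BE9B441 hex

BE9B441


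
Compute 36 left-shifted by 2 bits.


0b100100 << 2 = 0b10010000 = 144

144


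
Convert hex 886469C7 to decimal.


886469C7 hex = 2288282055 decimal

2288282055


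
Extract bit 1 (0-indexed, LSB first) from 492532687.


0b11101010110110111001111001111, position 1 = 1

1


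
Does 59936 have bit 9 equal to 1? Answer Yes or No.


0b1110101000100000, bit 9 = 1. Yes

Yes


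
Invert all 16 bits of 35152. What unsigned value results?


35152 ^ 65535 = 30383

30383


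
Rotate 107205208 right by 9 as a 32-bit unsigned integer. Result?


Rotate 0b110011000111101001001011000 right by 9 (32-bit) = 0b101100000000110011000111101001 = 738406889

738406889


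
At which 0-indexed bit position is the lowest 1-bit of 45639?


0b1011001001000111. Lowest set bit at position 0

0


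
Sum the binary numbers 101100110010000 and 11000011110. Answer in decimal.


101100110010000 + 11000011110 = 101111110101110 = 24494

24494


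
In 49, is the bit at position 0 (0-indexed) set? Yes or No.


0b110001, bit 0 = 1. Yes

Yes


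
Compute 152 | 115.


0b10011000 | 0b1110011 = 0b11111011 = 251

251


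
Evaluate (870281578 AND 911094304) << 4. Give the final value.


Step 1: 870281578 & 911094304 = 843984928
Step 2: 843984928 << 4 = 13503758848

13503758848


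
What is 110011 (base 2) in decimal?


110011 in decimal = 51

51


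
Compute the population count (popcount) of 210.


0b11010010 has 4 set bits

4


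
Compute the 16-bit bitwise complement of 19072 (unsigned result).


~0b100101010000000 = 0b1011010101111111 = 46463 (16-bit unsigned)

46463


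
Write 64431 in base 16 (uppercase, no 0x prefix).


64431 = FBAF hex

FBAF


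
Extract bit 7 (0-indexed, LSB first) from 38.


0b100110, position 7 = 0

0


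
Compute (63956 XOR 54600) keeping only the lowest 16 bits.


Step 1: 63956 ^ 54600 = 11420
Step 2: 11420 & 65535 = 11420

11420


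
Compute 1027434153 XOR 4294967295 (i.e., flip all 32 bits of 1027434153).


1027434153 ^ 4294967295 = 3267533142

3267533142


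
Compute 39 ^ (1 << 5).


39 ^ (1 << 5) = 39 ^ 32 = 7

7


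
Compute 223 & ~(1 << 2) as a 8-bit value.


223 & ~(1 << 2) = 219

219


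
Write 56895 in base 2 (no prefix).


56895 = 1101111000111111 in binary

1101111000111111


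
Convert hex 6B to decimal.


6B hex = 107 decimal

107


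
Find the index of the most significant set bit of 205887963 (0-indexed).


0b1100010001011001100111011011. Highest set bit at position 27

27


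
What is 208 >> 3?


0b11010000 >> 3 = 0b11010 = 26

26


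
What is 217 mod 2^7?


217 & 127 = 89

89


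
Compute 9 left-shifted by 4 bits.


0b1001 << 4 = 0b10010000 = 144

144


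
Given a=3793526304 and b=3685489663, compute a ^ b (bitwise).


3793526304 ^ 3685489663 = 967869919

967869919


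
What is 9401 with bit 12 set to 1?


9401 | (1 << 12) = 9401 | 4096 = 13497

13497


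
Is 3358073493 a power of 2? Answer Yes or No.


0b11001000001010000010001010010101. Multiple bits set => No

No


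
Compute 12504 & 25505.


0b11000011011000 & 0b110001110100001 = 0b10000010000000 = 8320

8320


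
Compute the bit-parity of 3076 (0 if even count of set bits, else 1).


0b110000000100 has 3 ones => parity 1

1


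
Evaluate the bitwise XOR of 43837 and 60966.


0b1010101100111101 ^ 0b1110111000100110 = 0b100010100011011 = 17691

17691


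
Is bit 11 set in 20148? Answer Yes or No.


0b100111010110100, bit 11 = 1. Yes

Yes


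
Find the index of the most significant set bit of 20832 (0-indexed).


0b101000101100000. Highest set bit at position 14

14


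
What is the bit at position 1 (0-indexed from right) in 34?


0b100010, position 1 = 1

1


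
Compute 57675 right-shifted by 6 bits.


0b1110000101001011 >> 6 = 0b1110000101 = 901

901


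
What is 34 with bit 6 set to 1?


34 | (1 << 6) = 34 | 64 = 98

98


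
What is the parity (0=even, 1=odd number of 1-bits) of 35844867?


0b10001000101111001100000011 has 11 ones => parity 1

1


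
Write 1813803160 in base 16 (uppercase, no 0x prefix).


1813803160 = 6C1C7098 hex

6C1C7098


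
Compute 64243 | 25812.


0b1111101011110011 | 0b110010011010100 = 0b1111111011110111 = 65271

65271


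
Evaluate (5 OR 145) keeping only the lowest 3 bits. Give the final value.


Step 1: 5 | 145 = 149
Step 2: 149 & 7 = 5

5


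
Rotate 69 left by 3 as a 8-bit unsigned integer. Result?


Rotate 0b1000101 left by 3 (8-bit) = 0b101010 = 42

42


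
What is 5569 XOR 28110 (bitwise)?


0b1010111000001 ^ 0b110110111001110 = 0b111100000001111 = 30735

30735


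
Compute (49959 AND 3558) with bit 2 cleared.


Step 1: 49959 & 3558 = 294
Step 2: 294 & ~(1 << 2) = 290

290


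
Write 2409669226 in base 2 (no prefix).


2409669226 = 10001111101000001010001001101010 in binary

10001111101000001010001001101010


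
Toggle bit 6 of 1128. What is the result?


1128 ^ (1 << 6) = 1128 ^ 64 = 1064

1064


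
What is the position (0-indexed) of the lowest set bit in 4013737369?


0b11101111001111001100010110011001. Lowest set bit at position 0

0


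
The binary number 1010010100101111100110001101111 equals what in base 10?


1010010100101111100110001101111 in decimal = 1385679983

1385679983


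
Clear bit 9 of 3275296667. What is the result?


3275296667 & ~(1 << 9) = 3275296155

3275296155


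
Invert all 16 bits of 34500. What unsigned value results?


34500 ^ 65535 = 31035

31035


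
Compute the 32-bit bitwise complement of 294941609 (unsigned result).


~0b10001100101000111001110101001 = 0b11101110011010111000110001010110 = 4000025686 (32-bit unsigned)

4000025686


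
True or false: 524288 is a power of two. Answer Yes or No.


0b10000000000000000000. Only one bit set => Yes

Yes


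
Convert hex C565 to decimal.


C565 hex = 50533 decimal

50533


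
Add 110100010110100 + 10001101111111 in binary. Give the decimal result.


110100010110100 + 10001101111111 = 1000110000110011 = 35891

35891


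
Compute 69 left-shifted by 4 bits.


0b1000101 << 4 = 0b10001010000 = 1104

1104


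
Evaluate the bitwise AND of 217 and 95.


0b11011001 & 0b1011111 = 0b1011001 = 89

89


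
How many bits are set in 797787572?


0b101111100011010100010110110100 has 16 set bits

16


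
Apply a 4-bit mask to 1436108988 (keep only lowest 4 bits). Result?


1436108988 & 15 = 12

12


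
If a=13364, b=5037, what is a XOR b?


13364 ^ 5037 = 10137

10137


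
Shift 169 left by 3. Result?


0b10101001 << 3 = 0b10101001000 = 1352

1352


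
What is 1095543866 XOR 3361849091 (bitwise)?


0b1000001010011001010110000111010 ^ 0b11001000011000011011111100000011 = 0b10001001001011010001001100111001 = 2301432633

2301432633


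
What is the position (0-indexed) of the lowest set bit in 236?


0b11101100. Lowest set bit at position 2

2


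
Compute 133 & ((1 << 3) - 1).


133 & 7 = 5

5


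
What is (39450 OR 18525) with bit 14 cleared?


Step 1: 39450 | 18525 = 55903
Step 2: 55903 & ~(1 << 14) = 39519

39519


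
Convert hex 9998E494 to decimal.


9998E494 hex = 2576934036 decimal

2576934036


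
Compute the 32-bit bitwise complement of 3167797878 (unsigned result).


~0b10111100110100001100001001110110 = 0b1000011001011110011110110001001 = 1127169417 (32-bit unsigned)

1127169417


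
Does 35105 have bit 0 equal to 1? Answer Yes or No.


0b1000100100100001, bit 0 = 1. Yes

Yes


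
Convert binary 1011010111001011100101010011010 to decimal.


1011010111001011100101010011010 in decimal = 1525009050

1525009050


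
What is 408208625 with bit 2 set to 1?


408208625 | (1 << 2) = 408208625 | 4 = 408208629

408208629


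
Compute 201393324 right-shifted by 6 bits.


0b1100000000010000010010101100 >> 6 = 0b1100000000010000010010 = 3146770

3146770


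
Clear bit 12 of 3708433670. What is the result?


3708433670 & ~(1 << 12) = 3708429574

3708429574


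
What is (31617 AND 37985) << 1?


Step 1: 31617 & 37985 = 4097
Step 2: 4097 << 1 = 8194

8194


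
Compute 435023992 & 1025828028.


0b11001111011011111000001111000 & 0b111101001001001110010010111100 = 0b11001001001001110000000111000 = 421847096

421847096


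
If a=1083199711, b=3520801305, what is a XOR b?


1083199711 ^ 3520801305 = 2437642950

2437642950


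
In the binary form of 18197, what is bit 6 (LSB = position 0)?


0b100011100010101, position 6 = 0

0


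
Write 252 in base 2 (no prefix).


252 = 11111100 in binary

11111100


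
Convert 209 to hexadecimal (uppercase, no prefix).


209 = D1 hex

D1


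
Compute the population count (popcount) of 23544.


0b101101111111000 has 10 set bits

10


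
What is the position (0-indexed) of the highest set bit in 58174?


0b1110001100111110. Highest set bit at position 15

15


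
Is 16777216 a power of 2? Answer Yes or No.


0b1000000000000000000000000. Only one bit set => Yes

Yes


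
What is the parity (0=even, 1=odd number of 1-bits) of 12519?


0b11000011100111 has 8 ones => parity 0

0


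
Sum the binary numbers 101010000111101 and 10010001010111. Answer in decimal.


101010000111101 + 10010001010111 = 111100010010100 = 30868

30868


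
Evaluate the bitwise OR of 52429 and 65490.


0b1100110011001101 | 0b1111111111010010 = 0b1111111111011111 = 65503

65503


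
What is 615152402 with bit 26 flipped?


615152402 ^ (1 << 26) = 615152402 ^ 67108864 = 548043538

548043538


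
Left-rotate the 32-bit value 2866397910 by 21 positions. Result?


Rotate 0b10101010110110011100001011010110 left by 21 (32-bit) = 0b1011010110101010101101100111000 = 1523931960

1523931960


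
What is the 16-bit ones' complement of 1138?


1138 ^ 65535 = 64397

64397


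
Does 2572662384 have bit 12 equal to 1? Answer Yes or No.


0b10011001010101111011011001110000, bit 12 = 1. Yes

Yes


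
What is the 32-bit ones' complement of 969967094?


969967094 ^ 4294967295 = 3325000201

3325000201


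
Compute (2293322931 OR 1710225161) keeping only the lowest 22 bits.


Step 1: 2293322931 | 1710225161 = 3992975291
Step 2: 3992975291 & 4194303 = 4192187

4192187


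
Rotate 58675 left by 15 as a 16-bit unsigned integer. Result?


Rotate 0b1110010100110011 left by 15 (16-bit) = 0b1111001010011001 = 62105

62105


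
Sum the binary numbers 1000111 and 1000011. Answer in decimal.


1000111 + 1000011 = 10001010 = 138

138


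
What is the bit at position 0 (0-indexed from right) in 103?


0b1100111, position 0 = 1

1


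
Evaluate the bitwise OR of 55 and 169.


0b110111 | 0b10101001 = 0b10111111 = 191

191


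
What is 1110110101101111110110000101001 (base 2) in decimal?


1110110101101111110110000101001 in decimal = 1991765033

1991765033


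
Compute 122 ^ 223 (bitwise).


0b1111010 ^ 0b11011111 = 0b10100101 = 165

165


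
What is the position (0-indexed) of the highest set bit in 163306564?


0b1001101110111101110001000100. Highest set bit at position 27

27


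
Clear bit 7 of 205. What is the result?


205 & ~(1 << 7) = 77

77


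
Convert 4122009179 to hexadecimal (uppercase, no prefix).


4122009179 = F5B0DE5B hex

F5B0DE5B


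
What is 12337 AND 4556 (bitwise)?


0b11000000110001 & 0b1000111001100 = 0b1000000000000 = 4096

4096


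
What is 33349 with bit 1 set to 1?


33349 | (1 << 1) = 33349 | 2 = 33351

33351
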